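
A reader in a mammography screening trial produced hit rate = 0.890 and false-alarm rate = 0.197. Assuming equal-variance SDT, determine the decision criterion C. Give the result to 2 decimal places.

C = -0.19

z(H) = 1.2265
z(FA) = -0.8524
c = −½·[z(H) + z(FA)] = −0.5 × (1.2265 + (-0.8524)) = -0.18705
c < 0: the reader has a liberal response bias.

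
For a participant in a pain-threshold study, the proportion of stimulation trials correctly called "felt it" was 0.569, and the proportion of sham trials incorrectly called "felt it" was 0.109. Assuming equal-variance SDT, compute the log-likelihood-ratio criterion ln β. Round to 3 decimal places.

z(H) = z(0.569) = 0.1738
z(FA) = z(0.109) = -1.2319
ln β = −½·[z(H)² − z(FA)²] = −0.5 × (0.0302 − 1.5176) = 0.7437

ln β = 0.744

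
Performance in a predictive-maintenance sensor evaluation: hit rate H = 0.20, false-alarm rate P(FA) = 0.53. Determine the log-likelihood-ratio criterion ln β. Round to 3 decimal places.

Φ⁻¹(H) = Φ⁻¹(0.20) = -0.8416
Φ⁻¹(FA) = Φ⁻¹(0.53) = 0.0753
ln β = −½·[z(H)² − z(FA)²] = −0.5 × (0.7083 − 0.0057) = -0.3513

ln β = -0.351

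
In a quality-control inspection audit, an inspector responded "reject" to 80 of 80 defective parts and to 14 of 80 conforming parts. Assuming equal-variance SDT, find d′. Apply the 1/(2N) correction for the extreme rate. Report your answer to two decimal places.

d′ = 3.43

The hit rate is 80/80 = 1, so apply the 1/(2N) correction: H → 1 − 1/(2·80) = 0.99375.
z(H) = z(0.99375) = 2.498
z(FA) = z(0.17500) = -0.935
d' = 2.498 − (-0.935) = 3.433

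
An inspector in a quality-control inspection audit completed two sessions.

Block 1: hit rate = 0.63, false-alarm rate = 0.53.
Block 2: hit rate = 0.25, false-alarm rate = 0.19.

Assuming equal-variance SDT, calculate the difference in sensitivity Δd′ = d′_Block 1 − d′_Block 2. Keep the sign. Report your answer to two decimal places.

Block 1: z(0.63) = 0.332, z(0.53) = 0.075, d' = 0.257
Block 2: z(0.25) = -0.674, z(0.19) = -0.878, d' = 0.204
Δd' = d'_Block 1 − d'_Block 2 = 0.257 − 0.204 = 0.053
Block 1 has the higher sensitivity.

Δd′ = 0.05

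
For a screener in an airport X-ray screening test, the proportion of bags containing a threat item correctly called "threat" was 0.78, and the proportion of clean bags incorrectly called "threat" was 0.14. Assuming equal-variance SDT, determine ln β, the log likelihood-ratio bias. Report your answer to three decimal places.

ln β = 0.285

Φ⁻¹(H) = 0.7722
Φ⁻¹(FA) = -1.0803
ln β = −½·[z(H)² − z(FA)²] = −0.5 × (0.5963 − 1.1670) = 0.28535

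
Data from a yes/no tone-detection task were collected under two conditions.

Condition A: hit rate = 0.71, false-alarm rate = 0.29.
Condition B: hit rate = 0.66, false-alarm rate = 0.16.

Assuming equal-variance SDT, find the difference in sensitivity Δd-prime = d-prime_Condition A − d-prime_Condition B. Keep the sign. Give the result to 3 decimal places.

Condition A: z(0.71) = 0.5534, z(0.29) = -0.5534, d' = 1.1068
Condition B: z(0.66) = 0.4125, z(0.16) = -0.9945, d' = 1.4070
Δd' = d'_Condition A − d'_Condition B = 1.1068 − 1.4070 = -0.3002
Condition B has the higher sensitivity.

Δd-prime = -0.300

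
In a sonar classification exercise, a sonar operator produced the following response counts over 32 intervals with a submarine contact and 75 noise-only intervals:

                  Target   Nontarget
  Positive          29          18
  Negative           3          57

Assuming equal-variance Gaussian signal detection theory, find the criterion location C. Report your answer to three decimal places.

C = -0.306

H = 29/32 = 0.9062
FA = 18/75 = 0.2400
z(H) = z(0.9062) = 1.3177
z(FA) = z(0.2400) = -0.7063
c = −½·[z(H) + z(FA)] = −0.5 × (1.3177 + (-0.7063)) = -0.3057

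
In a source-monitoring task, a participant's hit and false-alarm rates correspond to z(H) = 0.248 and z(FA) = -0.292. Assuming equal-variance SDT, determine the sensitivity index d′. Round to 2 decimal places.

d′ = 0.54

d' = z(H) − z(FA) = 0.248 − (-0.292) = 0.540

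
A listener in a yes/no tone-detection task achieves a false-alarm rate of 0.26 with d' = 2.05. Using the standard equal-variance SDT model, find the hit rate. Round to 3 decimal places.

hit rate = 0.920

z(false-alarm rate) = z(0.26) = -0.6433
z(H) = z(FA) + d' = -0.6433 + 2.05 = 1.4067
hit rate = Φ(1.4067) = 0.9202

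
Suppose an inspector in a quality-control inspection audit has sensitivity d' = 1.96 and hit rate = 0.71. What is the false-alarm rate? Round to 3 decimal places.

z(hit rate) = z(0.71) = 0.5534
z(FA) = z(H) − d' = 0.5534 − 1.96 = -1.4066
false-alarm rate = Φ(-1.4066) = 0.0798

false-alarm rate = 0.080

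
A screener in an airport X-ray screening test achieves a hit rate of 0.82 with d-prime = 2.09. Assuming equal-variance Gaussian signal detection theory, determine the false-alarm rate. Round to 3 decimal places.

z(hit rate) = z(0.82) = 0.9154
z(FA) = z(H) − d' = 0.9154 − 2.09 = -1.1746
false-alarm rate = Φ(-1.1746) = 0.1201

false-alarm rate = 0.120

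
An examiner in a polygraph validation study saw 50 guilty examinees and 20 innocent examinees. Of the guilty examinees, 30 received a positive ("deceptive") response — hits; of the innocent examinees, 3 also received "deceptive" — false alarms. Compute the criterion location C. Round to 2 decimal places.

C = 0.39

H = 30/50 = 0.6000
FA = 3/20 = 0.1500
z(0.6000) = 0.2533, z(0.1500) = -1.0364
c = −½·[z(H) + z(FA)] = −0.5 × (0.2533 + (-1.0364)) = 0.39155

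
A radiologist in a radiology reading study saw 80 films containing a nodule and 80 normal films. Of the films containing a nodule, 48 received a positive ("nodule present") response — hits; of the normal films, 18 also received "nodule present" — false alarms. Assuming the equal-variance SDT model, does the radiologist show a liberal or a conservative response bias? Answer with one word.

z(H) = 0.253, z(FA) = -0.755
c = −½·(z(H) + z(FA)) = 0.251
c > 0 → conservative criterion (biased toward responding “no”).

conservative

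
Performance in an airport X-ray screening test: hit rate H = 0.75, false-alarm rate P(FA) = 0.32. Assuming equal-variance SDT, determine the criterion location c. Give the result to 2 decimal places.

z(H) = z(0.75) = 0.674
z(FA) = z(0.32) = -0.468
c = −½·[z(H) + z(FA)] = −0.5 × (0.674 + (-0.468)) = -0.103
c < 0: the screener has a liberal response bias.

c = -0.10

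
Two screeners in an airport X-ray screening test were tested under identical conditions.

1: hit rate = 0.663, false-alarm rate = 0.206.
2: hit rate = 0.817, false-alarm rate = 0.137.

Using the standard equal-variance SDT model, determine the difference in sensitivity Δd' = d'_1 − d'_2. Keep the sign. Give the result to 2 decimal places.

Δd' = -0.76

1: z(0.663) = 0.421, z(0.206) = -0.820, d' = 1.241
2: z(0.817) = 0.904, z(0.137) = -1.094, d' = 1.998
Δd' = d'_1 − d'_2 = 1.241 − 1.998 = -0.757
2 has the higher sensitivity.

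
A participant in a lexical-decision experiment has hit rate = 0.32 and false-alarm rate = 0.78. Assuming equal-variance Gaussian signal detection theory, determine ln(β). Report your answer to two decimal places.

ln β = 0.19

z(H) = -0.468
z(FA) = 0.772
ln β = −½·[z(H)² − z(FA)²] = −0.5 × (0.219 − 0.596) = 0.1885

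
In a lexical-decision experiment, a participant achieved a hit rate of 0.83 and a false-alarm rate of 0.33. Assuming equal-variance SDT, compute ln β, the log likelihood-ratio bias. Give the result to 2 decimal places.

z(H) = 0.954
z(FA) = -0.440
ln β = −½·[z(H)² − z(FA)²] = −0.5 × (0.910 − 0.194) = -0.358

ln β = -0.36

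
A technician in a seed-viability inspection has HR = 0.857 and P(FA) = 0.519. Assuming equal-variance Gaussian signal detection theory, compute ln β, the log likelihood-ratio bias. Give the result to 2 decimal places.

ln β = -0.57

z(H) = 1.067
z(FA) = 0.048
ln β = −½·[z(H)² − z(FA)²] = −0.5 × (1.138 − 0.002) = -0.568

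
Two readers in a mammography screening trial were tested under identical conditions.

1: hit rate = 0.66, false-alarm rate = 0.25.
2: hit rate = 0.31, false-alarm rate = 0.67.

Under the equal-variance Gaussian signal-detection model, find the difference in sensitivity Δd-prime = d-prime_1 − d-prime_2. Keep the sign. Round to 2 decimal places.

1: z(0.66) = 0.412, z(0.25) = -0.674, d' = 1.086
2: z(0.31) = -0.496, z(0.67) = 0.440, d' = -0.936
Δd' = d'_1 − d'_2 = 1.086 − (-0.936) = 2.022
1 has the higher sensitivity.

Δd-prime = 2.02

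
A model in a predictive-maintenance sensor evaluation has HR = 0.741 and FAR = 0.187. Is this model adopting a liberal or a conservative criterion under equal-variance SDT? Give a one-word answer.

z(H) = 0.646, z(FA) = -0.889
c = −½·(z(H) + z(FA)) = 0.1215
c > 0 → conservative criterion (biased toward responding “no”).

conservative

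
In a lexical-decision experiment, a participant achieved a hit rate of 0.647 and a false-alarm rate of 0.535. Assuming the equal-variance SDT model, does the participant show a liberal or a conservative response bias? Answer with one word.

z(H) = 0.377, z(FA) = 0.088
c = −½·(z(H) + z(FA)) = -0.2325
c < 0 → liberal criterion (biased toward responding “yes”).

liberal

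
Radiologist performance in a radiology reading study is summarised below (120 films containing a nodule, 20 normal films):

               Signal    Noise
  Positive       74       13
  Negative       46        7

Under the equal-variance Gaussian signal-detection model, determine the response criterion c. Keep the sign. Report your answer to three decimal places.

c = -0.341

H = 74/120 = 0.6167
FA = 13/20 = 0.6500
z(0.6167) = 0.2968, z(0.6500) = 0.3853
c = −½·[z(H) + z(FA)] = −0.5 × (0.2968 + 0.3853) = -0.34105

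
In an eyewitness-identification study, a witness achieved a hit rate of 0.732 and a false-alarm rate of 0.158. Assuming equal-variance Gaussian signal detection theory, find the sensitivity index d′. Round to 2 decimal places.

d′ = 1.62

z(H) = z(0.732) = 0.6189
z(FA) = z(0.158) = -1.0027
d' = z(H) − z(FA) = 0.6189 − (-1.0027) = 1.6216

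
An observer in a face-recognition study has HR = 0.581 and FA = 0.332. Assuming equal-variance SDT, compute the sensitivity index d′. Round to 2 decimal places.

z(H) = 0.204
z(FA) = -0.434
d' = z(H) − z(FA) = 0.204 − (-0.434) = 0.638

d′ = 0.64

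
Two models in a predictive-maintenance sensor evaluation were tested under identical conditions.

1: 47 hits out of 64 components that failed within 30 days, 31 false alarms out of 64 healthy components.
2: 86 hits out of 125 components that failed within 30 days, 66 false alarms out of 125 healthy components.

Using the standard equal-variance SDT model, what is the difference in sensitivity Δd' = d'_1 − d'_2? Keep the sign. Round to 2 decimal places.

Δd' = 0.25

1: z(0.7344) = 0.626, z(0.4844) = -0.039, d' = 0.665
2: z(0.6880) = 0.490, z(0.5280) = 0.070, d' = 0.420
Δd' = d'_1 − d'_2 = 0.665 − 0.420 = 0.245
1 has the higher sensitivity.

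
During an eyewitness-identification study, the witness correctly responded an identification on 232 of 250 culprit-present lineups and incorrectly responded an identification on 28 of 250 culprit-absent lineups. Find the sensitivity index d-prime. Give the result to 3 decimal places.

H = 232/250 = 0.9280
FA = 28/250 = 0.1120
Φ⁻¹(0.9280) = 1.4611, Φ⁻¹(0.1120) = -1.2160
d' = z(H) − z(FA) = 1.4611 − (-1.2160) = 2.6771

d-prime = 2.677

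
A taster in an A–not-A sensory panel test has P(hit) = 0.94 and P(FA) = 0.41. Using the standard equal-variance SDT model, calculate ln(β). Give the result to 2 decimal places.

ln β = -1.18

z(H) = 1.555
z(FA) = -0.228
ln β = −½·[z(H)² − z(FA)²] = −0.5 × (2.418 − 0.052) = -1.183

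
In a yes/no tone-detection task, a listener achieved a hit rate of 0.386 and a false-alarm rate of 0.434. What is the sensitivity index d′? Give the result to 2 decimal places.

d′ = -0.12

z(0.386) = -0.2898, z(0.434) = -0.1662
d' = z(H) − z(FA) = -0.2898 − (-0.1662) = -0.1236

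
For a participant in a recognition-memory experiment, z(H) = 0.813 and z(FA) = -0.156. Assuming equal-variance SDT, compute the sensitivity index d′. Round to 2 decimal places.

d′ = 0.97

d' = z(H) − z(FA) = 0.813 − (-0.156) = 0.969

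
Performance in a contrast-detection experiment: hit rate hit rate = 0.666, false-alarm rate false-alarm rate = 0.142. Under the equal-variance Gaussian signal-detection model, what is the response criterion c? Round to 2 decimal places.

Φ⁻¹(H) = Φ⁻¹(0.666) = 0.429
Φ⁻¹(FA) = Φ⁻¹(0.142) = -1.071
c = −½·[z(H) + z(FA)] = −0.5 × (0.429 + (-1.071)) = 0.321
c > 0: the observer has a conservative response bias.

c = 0.32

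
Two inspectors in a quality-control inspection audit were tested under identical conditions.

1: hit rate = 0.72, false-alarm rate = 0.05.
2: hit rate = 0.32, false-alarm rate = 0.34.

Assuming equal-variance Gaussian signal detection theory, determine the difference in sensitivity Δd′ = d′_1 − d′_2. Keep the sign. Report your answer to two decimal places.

Δd′ = 2.28

1: z(0.72) = 0.583, z(0.05) = -1.645, d' = 2.228
2: z(0.32) = -0.468, z(0.34) = -0.412, d' = -0.056
Δd' = d'_1 − d'_2 = 2.228 − (-0.056) = 2.284
1 has the higher sensitivity.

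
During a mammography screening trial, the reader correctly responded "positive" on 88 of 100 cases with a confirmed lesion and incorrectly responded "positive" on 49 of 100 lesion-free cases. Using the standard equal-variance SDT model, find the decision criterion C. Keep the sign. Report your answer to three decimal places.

C = -0.575

H = 88/100 = 0.8800
FA = 49/100 = 0.4900
z(0.8800) = 1.1750, z(0.4900) = -0.0251
c = −½·[z(H) + z(FA)] = −0.5 × (1.1750 + (-0.0251)) = -0.57495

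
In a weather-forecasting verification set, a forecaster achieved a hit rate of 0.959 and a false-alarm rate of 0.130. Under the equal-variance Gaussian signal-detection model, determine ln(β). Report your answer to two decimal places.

z(H) = z(0.959) = 1.739
z(FA) = z(0.130) = -1.126
ln β = −½·[z(H)² − z(FA)²] = −0.5 × (3.024 − 1.268) = -0.878

ln β = -0.88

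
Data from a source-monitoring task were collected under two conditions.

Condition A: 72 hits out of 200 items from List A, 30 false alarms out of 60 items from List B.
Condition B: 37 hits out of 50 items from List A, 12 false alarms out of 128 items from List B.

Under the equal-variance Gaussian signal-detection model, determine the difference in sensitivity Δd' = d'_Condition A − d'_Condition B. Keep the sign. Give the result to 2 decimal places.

Condition A: z(0.3600) = -0.358, z(0.5000) = 0.000, d' = -0.358
Condition B: z(0.7400) = 0.643, z(0.0938) = -1.318, d' = 1.961
Δd' = d'_Condition A − d'_Condition B = -0.358 − 1.961 = -2.319
Condition B has the higher sensitivity.

Δd' = -2.32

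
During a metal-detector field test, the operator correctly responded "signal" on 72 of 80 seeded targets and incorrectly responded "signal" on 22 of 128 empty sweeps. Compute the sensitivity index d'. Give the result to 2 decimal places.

d' = 2.23

H = 72/80 = 0.9000
FA = 22/128 = 0.1719
z(H) = 1.2816
z(FA) = -0.9467
d' = z(H) − z(FA) = 1.2816 − (-0.9467) = 2.2283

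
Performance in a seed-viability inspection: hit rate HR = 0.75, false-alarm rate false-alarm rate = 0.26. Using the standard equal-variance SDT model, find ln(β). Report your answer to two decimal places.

ln β = -0.02

z(0.75) = 0.674, z(0.26) = -0.643
ln β = −½·[z(H)² − z(FA)²] = −0.5 × (0.454 − 0.413) = -0.0205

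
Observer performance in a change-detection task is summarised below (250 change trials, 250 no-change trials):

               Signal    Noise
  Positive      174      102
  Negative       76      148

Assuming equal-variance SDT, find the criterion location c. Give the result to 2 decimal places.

c = -0.14

H = 174/250 = 0.6960
FA = 102/250 = 0.4080
Φ⁻¹(0.6960) = 0.5129, Φ⁻¹(0.4080) = -0.2327
c = −½·[z(H) + z(FA)] = −0.5 × (0.5129 + (-0.2327)) = -0.1401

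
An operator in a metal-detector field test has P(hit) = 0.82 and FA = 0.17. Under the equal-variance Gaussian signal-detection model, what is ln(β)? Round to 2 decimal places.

ln β = 0.04

z(0.82) = 0.915, z(0.17) = -0.954
ln β = −½·[z(H)² − z(FA)²] = −0.5 × (0.837 − 0.910) = 0.0365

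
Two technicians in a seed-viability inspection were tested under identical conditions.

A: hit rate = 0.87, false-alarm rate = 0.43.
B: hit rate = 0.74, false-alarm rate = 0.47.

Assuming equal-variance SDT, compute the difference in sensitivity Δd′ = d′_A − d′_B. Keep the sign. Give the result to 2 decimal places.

A: z(0.87) = 1.126, z(0.43) = -0.176, d' = 1.302
B: z(0.74) = 0.643, z(0.47) = -0.075, d' = 0.718
Δd' = d'_A − d'_B = 1.302 − 0.718 = 0.584
A has the higher sensitivity.

Δd′ = 0.58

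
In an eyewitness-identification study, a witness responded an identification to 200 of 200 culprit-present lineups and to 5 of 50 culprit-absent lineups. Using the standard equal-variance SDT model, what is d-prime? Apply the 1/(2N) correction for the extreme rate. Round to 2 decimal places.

The hit rate is 200/200 = 1, so apply the 1/(2N) correction: H → 1 − 1/(2·200) = 0.99750.
z(H) = z(0.99750) = 2.807
z(FA) = z(0.10000) = -1.282
d' = 2.807 − (-1.282) = 4.089

d-prime = 4.09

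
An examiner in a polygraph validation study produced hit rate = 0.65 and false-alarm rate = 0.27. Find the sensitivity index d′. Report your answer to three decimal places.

d′ = 0.998

z(H) = 0.3853
z(FA) = -0.6128
d' = z(H) − z(FA) = 0.3853 − (-0.6128) = 0.9981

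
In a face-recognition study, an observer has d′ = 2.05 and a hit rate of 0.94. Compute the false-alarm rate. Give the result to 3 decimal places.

false-alarm rate = 0.310

z(hit rate) = z(0.94) = 1.5548
z(FA) = z(H) − d' = 1.5548 − 2.05 = -0.4952
false-alarm rate = Φ(-0.4952) = 0.3102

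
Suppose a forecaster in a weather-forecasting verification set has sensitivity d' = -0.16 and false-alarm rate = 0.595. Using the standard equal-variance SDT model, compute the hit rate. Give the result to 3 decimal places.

hit rate = 0.532

z(false-alarm rate) = z(0.595) = 0.2404
z(H) = z(FA) + d' = 0.2404 + (-0.16) = 0.0804
hit rate = Φ(0.0804) = 0.5320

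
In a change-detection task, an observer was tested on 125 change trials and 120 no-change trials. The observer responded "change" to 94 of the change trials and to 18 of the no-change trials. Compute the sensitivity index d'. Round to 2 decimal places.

H = 94/125 = 0.7520
FA = 18/120 = 0.1500
Φ⁻¹(H) = Φ⁻¹(0.7520) = 0.681
Φ⁻¹(FA) = Φ⁻¹(0.1500) = -1.036
d' = z(H) − z(FA) = 0.681 − (-1.036) = 1.717

d' = 1.72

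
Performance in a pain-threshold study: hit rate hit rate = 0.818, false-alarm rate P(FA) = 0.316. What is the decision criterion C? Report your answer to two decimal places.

C = -0.21

z(0.818) = 0.908, z(0.316) = -0.479
c = −½·[z(H) + z(FA)] = −0.5 × (0.908 + (-0.479)) = -0.2145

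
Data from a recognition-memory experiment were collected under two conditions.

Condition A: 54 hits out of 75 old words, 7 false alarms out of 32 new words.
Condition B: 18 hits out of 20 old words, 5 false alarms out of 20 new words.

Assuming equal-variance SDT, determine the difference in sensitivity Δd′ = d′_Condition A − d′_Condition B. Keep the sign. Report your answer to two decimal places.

Δd′ = -0.60

Condition A: z(0.7200) = 0.583, z(0.2188) = -0.776, d' = 1.359
Condition B: z(0.9000) = 1.282, z(0.2500) = -0.674, d' = 1.956
Δd' = d'_Condition A − d'_Condition B = 1.359 − 1.956 = -0.597
Condition B has the higher sensitivity.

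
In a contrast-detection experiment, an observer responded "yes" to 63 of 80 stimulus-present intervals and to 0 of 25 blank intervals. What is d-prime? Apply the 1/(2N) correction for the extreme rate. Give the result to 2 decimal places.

d-prime = 2.85

The false-alarm rate is 0/25 = 0, so apply the 1/(2N) correction: FA → 1/(2·25) = 0.02000.
z(H) = z(0.78750) = 0.798
z(FA) = z(0.02000) = -2.054
d' = 0.798 − (-2.054) = 2.852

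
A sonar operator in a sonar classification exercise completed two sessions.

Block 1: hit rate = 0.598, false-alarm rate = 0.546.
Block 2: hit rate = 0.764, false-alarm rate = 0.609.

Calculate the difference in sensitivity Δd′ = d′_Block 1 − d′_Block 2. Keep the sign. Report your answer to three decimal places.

Δd′ = -0.310

Block 1: z(0.598) = 0.2482, z(0.546) = 0.1156, d' = 0.1326
Block 2: z(0.764) = 0.7192, z(0.609) = 0.2767, d' = 0.4425
Δd' = d'_Block 1 − d'_Block 2 = 0.1326 − 0.4425 = -0.3099
Block 2 has the higher sensitivity.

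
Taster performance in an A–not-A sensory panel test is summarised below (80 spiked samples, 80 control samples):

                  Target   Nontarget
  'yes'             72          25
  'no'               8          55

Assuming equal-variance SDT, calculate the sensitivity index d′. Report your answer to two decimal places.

H = 72/80 = 0.9000
FA = 25/80 = 0.3125
Φ⁻¹(0.9000) = 1.282, Φ⁻¹(0.3125) = -0.489
d' = z(H) − z(FA) = 1.282 − (-0.489) = 1.771

d′ = 1.77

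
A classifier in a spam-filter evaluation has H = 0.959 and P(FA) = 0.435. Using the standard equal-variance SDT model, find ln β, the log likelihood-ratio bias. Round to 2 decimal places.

ln β = -1.50

z(0.959) = 1.739, z(0.435) = -0.164
ln β = −½·[z(H)² − z(FA)²] = −0.5 × (3.024 − 0.027) = -1.4985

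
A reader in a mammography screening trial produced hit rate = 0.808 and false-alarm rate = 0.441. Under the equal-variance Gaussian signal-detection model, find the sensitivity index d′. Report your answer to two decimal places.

Φ⁻¹(0.808) = 0.8705, Φ⁻¹(0.441) = -0.1484
d' = z(H) − z(FA) = 0.8705 − (-0.1484) = 1.0189

d′ = 1.02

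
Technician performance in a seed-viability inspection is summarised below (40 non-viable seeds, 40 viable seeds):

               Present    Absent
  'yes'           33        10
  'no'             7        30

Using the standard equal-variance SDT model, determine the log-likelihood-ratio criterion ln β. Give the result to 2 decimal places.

H = 33/40 = 0.8250
FA = 10/40 = 0.2500
z(H) = 0.935
z(FA) = -0.674
ln β = −½·[z(H)² − z(FA)²] = −0.5 × (0.874 − 0.454) = -0.210

ln β = -0.21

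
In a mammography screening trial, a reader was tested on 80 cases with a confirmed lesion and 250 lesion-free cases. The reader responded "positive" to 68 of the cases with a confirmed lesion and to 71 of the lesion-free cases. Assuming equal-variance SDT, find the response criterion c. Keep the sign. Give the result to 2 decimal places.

H = 68/80 = 0.8500
FA = 71/250 = 0.2840
Φ⁻¹(H) = Φ⁻¹(0.8500) = 1.036
Φ⁻¹(FA) = Φ⁻¹(0.2840) = -0.571
c = −½·[z(H) + z(FA)] = −0.5 × (1.036 + (-0.571)) = -0.2325
c < 0: the reader has a liberal response bias.

c = -0.23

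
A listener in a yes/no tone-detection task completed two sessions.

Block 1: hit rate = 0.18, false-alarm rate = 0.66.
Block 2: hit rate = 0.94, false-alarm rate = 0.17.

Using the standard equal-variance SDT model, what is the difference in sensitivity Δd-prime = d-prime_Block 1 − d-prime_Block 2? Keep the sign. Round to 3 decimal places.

Block 1: z(0.18) = -0.9154, z(0.66) = 0.4125, d' = -1.3279
Block 2: z(0.94) = 1.5548, z(0.17) = -0.9542, d' = 2.5090
Δd' = d'_Block 1 − d'_Block 2 = -1.3279 − 2.5090 = -3.8369
Block 2 has the higher sensitivity.

Δd-prime = -3.837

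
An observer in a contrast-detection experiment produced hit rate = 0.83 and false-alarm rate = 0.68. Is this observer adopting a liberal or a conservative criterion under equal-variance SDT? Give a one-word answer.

liberal

z(H) = 0.954, z(FA) = 0.468
c = −½·(z(H) + z(FA)) = -0.711
c < 0 → liberal criterion (biased toward responding “yes”).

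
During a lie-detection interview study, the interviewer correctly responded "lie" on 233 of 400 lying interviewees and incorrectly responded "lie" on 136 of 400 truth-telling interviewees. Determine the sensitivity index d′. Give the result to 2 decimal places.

H = 233/400 = 0.5825
FA = 136/400 = 0.3400
z(H) = z(0.5825) = 0.208
z(FA) = z(0.3400) = -0.412
d' = z(H) − z(FA) = 0.208 − (-0.412) = 0.620

d′ = 0.62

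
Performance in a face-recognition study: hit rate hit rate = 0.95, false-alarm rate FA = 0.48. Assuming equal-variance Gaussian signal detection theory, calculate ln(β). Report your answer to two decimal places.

ln β = -1.35

z(0.95) = 1.645, z(0.48) = -0.050
ln β = −½·[z(H)² − z(FA)²] = −0.5 × (2.706 − 0.003) = -1.3515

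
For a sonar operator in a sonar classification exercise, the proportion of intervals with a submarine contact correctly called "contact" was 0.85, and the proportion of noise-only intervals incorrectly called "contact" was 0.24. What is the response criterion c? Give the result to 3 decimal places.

Φ⁻¹(0.85) = 1.0364, Φ⁻¹(0.24) = -0.7063
c = −½·[z(H) + z(FA)] = −0.5 × (1.0364 + (-0.7063)) = -0.16505
c < 0: the sonar operator has a liberal response bias.

c = -0.165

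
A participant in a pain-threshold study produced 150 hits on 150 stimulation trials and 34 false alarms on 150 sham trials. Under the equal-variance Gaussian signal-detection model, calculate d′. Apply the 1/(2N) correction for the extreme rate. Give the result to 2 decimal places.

The hit rate is 150/150 = 1, so apply the 1/(2N) correction: H → 1 − 1/(2·150) = 0.99667.
z(H) = z(0.99667) = 2.713
z(FA) = z(0.22667) = -0.750
d' = 2.713 − (-0.750) = 3.463

d′ = 3.46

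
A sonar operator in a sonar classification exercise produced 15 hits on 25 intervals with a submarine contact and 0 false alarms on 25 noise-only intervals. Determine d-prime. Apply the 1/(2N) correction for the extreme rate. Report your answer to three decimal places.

d-prime = 2.307

The false-alarm rate is 0/25 = 0, so apply the 1/(2N) correction: FA → 1/(2·25) = 0.02000.
z(H) = z(0.60000) = 0.2533
z(FA) = z(0.02000) = -2.0537
d' = 0.2533 − (-2.0537) = 2.3070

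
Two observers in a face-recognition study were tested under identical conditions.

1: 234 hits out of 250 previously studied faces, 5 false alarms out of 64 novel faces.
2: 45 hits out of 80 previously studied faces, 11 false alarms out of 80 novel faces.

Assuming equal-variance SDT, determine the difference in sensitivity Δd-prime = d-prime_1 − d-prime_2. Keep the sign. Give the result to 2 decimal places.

1: z(0.9360) = 1.522, z(0.0781) = -1.418, d' = 2.940
2: z(0.5625) = 0.157, z(0.1375) = -1.092, d' = 1.249
Δd' = d'_1 − d'_2 = 2.940 − 1.249 = 1.691
1 has the higher sensitivity.

Δd-prime = 1.69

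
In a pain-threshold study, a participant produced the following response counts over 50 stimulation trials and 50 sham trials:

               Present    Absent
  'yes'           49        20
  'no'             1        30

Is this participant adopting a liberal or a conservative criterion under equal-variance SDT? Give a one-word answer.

z(H) = 2.054, z(FA) = -0.253
c = −½·(z(H) + z(FA)) = -0.9005
c < 0 → liberal criterion (biased toward responding “yes”).

liberal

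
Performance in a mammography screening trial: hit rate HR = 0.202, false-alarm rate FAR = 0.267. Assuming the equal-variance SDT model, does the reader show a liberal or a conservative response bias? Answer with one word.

z(H) = -0.834, z(FA) = -0.622
c = −½·(z(H) + z(FA)) = 0.728
c > 0 → conservative criterion (biased toward responding “no”).

conservative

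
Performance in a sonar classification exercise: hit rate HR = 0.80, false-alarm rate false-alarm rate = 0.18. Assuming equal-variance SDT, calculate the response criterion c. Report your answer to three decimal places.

c = 0.037

Φ⁻¹(H) = Φ⁻¹(0.80) = 0.8416
Φ⁻¹(FA) = Φ⁻¹(0.18) = -0.9154
c = −½·[z(H) + z(FA)] = −0.5 × (0.8416 + (-0.9154)) = 0.0369
c > 0: the sonar operator has a conservative response bias.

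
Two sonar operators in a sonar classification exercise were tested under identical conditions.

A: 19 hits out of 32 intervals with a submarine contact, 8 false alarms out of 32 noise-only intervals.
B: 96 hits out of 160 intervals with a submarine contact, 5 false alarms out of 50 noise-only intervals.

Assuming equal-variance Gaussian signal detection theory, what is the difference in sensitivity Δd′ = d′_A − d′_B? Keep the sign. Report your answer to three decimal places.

A: z(0.5938) = 0.2373, z(0.2500) = -0.6745, d' = 0.9118
B: z(0.6000) = 0.2533, z(0.1000) = -1.2816, d' = 1.5349
Δd' = d'_A − d'_B = 0.9118 − 1.5349 = -0.6231
B has the higher sensitivity.

Δd′ = -0.623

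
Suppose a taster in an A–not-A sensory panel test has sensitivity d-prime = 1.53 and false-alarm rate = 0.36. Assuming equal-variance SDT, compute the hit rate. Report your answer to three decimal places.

hit rate = 0.879

z(false-alarm rate) = z(0.36) = -0.3585
z(H) = z(FA) + d' = -0.3585 + 1.53 = 1.1715
hit rate = Φ(1.1715) = 0.8793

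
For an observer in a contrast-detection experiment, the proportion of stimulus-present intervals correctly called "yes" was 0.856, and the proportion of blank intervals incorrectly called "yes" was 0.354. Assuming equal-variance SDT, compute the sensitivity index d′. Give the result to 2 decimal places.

d′ = 1.44

Φ⁻¹(0.856) = 1.063, Φ⁻¹(0.354) = -0.375
d' = z(H) − z(FA) = 1.063 − (-0.375) = 1.438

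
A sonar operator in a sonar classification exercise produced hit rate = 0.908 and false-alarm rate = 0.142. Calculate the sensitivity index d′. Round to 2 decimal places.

z(H) = z(0.908) = 1.329
z(FA) = z(0.142) = -1.071
d' = z(H) − z(FA) = 1.329 − (-1.071) = 2.400

d′ = 2.40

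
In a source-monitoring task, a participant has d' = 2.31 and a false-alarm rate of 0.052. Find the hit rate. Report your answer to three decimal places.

hit rate = 0.753

z(false-alarm rate) = z(0.052) = -1.6258
z(H) = z(FA) + d' = -1.6258 + 2.31 = 0.6842
hit rate = Φ(0.6842) = 0.7531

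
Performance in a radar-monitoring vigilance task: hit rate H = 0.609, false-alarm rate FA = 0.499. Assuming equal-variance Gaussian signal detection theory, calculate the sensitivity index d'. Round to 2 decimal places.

z(H) = 0.277
z(FA) = -0.003
d' = z(H) − z(FA) = 0.277 − (-0.003) = 0.280

d' = 0.28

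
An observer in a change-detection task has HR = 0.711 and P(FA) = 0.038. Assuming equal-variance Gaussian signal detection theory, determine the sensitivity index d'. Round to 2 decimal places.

z(H) = z(0.711) = 0.5563
z(FA) = z(0.038) = -1.7744
d' = z(H) − z(FA) = 0.5563 − (-1.7744) = 2.3307

d' = 2.33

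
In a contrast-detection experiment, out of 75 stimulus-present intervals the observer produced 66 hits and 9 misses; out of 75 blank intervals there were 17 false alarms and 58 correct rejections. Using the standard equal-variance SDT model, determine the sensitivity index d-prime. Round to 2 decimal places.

d-prime = 1.92

H = 66/75 = 0.8800
FA = 17/75 = 0.2267
Φ⁻¹(0.8800) = 1.1750, Φ⁻¹(0.2267) = -0.7498
d' = z(H) − z(FA) = 1.1750 − (-0.7498) = 1.9248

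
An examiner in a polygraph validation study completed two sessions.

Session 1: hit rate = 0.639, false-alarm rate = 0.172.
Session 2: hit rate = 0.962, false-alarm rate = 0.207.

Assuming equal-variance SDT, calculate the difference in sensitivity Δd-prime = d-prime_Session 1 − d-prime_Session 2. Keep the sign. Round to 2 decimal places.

Δd-prime = -1.29

Session 1: z(0.639) = 0.356, z(0.172) = -0.946, d' = 1.302
Session 2: z(0.962) = 1.774, z(0.207) = -0.817, d' = 2.591
Δd' = d'_Session 1 − d'_Session 2 = 1.302 − 2.591 = -1.289
Session 2 has the higher sensitivity.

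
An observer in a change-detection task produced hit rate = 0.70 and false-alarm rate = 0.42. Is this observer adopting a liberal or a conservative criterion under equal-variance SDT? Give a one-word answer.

z(H) = 0.524, z(FA) = -0.202
c = −½·(z(H) + z(FA)) = -0.161
c < 0 → liberal criterion (biased toward responding “yes”).

liberal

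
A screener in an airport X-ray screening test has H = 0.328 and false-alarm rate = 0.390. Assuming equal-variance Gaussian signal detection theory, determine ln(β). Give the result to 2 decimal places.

z(0.328) = -0.445, z(0.390) = -0.279
ln β = −½·[z(H)² − z(FA)²] = −0.5 × (0.198 − 0.078) = -0.060

ln β = -0.06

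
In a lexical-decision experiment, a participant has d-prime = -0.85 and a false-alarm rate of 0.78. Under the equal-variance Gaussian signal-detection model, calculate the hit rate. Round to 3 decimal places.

z(false-alarm rate) = z(0.78) = 0.7722
z(H) = z(FA) + d' = 0.7722 + (-0.85) = -0.0778
hit rate = Φ(-0.0778) = 0.4690

hit rate = 0.469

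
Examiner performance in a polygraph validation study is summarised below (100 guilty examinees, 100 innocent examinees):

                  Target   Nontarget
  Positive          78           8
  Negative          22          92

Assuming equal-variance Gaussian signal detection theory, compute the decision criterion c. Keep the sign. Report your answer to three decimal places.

H = 78/100 = 0.7800
FA = 8/100 = 0.0800
Φ⁻¹(H) = Φ⁻¹(0.7800) = 0.7722
Φ⁻¹(FA) = Φ⁻¹(0.0800) = -1.4051
c = −½·[z(H) + z(FA)] = −0.5 × (0.7722 + (-1.4051)) = 0.31645
c > 0: the examiner has a conservative response bias.

c = 0.316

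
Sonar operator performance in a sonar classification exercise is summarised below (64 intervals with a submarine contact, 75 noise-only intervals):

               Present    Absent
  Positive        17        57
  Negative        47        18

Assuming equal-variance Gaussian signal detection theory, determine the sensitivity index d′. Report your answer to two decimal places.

d′ = -1.33

H = 17/64 = 0.2656
FA = 57/75 = 0.7600
z(H) = z(0.2656) = -0.6262
z(FA) = z(0.7600) = 0.7063
d' = z(H) − z(FA) = -0.6262 − 0.7063 = -1.3325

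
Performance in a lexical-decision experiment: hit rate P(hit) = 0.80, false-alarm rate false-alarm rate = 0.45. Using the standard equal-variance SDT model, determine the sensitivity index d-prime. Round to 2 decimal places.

d-prime = 0.97

z(H) = z(0.80) = 0.842
z(FA) = z(0.45) = -0.126
d' = z(H) − z(FA) = 0.842 − (-0.126) = 0.968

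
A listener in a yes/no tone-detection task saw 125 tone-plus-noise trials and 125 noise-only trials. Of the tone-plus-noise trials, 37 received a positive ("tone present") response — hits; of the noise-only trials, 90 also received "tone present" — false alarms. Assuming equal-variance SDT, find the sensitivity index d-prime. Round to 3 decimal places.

H = 37/125 = 0.2960
FA = 90/125 = 0.7200
Φ⁻¹(0.2960) = -0.5359, Φ⁻¹(0.7200) = 0.5828
d' = z(H) − z(FA) = -0.5359 − 0.5828 = -1.1187

d-prime = -1.119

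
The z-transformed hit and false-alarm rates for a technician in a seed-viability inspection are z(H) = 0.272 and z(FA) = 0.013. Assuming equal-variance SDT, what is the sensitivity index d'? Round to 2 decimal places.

d' = 0.26

d' = z(H) − z(FA) = 0.272 − 0.013 = 0.259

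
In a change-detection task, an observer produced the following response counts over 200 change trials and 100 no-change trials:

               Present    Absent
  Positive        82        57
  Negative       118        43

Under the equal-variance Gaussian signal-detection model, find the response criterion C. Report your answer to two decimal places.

C = 0.03

H = 82/200 = 0.4100
FA = 57/100 = 0.5700
z(H) = -0.228
z(FA) = 0.176
c = −½·[z(H) + z(FA)] = −0.5 × (-0.228 + 0.176) = 0.026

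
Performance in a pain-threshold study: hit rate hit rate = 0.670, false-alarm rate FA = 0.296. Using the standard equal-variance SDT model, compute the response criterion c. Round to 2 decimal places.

c = 0.05

z(0.670) = 0.440, z(0.296) = -0.536
c = −½·[z(H) + z(FA)] = −0.5 × (0.440 + (-0.536)) = 0.048
c > 0: the participant has a conservative response bias.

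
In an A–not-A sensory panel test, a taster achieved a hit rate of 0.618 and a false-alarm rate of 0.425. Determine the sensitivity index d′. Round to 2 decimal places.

z(H) = z(0.618) = 0.3002
z(FA) = z(0.425) = -0.1891
d' = z(H) − z(FA) = 0.3002 − (-0.1891) = 0.4893

d′ = 0.49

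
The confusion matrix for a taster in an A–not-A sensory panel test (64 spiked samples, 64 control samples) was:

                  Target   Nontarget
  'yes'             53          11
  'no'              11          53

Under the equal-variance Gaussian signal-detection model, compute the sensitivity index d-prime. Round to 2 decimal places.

H = 53/64 = 0.8281
FA = 11/64 = 0.1719
z(H) = 0.9467
z(FA) = -0.9467
d' = z(H) − z(FA) = 0.9467 − (-0.9467) = 1.8934

d-prime = 1.89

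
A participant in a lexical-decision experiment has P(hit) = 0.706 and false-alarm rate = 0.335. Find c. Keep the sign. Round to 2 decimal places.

c = -0.06

Φ⁻¹(H) = Φ⁻¹(0.706) = 0.5417
Φ⁻¹(FA) = Φ⁻¹(0.335) = -0.4261
c = −½·[z(H) + z(FA)] = −0.5 × (0.5417 + (-0.4261)) = -0.0578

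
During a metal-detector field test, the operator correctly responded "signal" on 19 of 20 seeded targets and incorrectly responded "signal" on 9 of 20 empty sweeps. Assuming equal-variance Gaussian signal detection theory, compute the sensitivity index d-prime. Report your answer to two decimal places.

d-prime = 1.77

H = 19/20 = 0.9500
FA = 9/20 = 0.4500
z(0.9500) = 1.645, z(0.4500) = -0.126
d' = z(H) − z(FA) = 1.645 − (-0.126) = 1.771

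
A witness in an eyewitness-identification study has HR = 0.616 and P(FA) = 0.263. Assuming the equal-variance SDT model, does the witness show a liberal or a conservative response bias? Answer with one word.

z(H) = 0.295, z(FA) = -0.634
c = −½·(z(H) + z(FA)) = 0.1695
c > 0 → conservative criterion (biased toward responding “no”).

conservative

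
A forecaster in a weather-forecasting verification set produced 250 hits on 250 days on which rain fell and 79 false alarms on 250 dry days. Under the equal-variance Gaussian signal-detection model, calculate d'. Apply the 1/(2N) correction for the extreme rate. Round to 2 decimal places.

The hit rate is 250/250 = 1, so apply the 1/(2N) correction: H → 1 − 1/(2·250) = 0.99800.
z(H) = z(0.99800) = 2.878
z(FA) = z(0.31600) = -0.479
d' = 2.878 − (-0.479) = 3.357

d' = 3.36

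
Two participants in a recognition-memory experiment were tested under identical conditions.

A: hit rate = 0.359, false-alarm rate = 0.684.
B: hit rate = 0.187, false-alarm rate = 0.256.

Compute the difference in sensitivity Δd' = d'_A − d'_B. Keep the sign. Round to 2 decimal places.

Δd' = -0.61

A: z(0.359) = -0.361, z(0.684) = 0.479, d' = -0.840
B: z(0.187) = -0.889, z(0.256) = -0.656, d' = -0.233
Δd' = d'_A − d'_B = -0.840 − (-0.233) = -0.607
B has the higher sensitivity.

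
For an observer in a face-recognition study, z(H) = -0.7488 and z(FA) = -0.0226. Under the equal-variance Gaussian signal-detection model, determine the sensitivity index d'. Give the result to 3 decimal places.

d' = -0.726

d' = z(H) − z(FA) = -0.7488 − (-0.0226) = -0.7262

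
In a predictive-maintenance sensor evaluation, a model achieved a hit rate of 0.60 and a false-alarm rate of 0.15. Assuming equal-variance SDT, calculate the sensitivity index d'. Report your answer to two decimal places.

z(H) = z(0.60) = 0.253
z(FA) = z(0.15) = -1.036
d' = z(H) − z(FA) = 0.253 − (-1.036) = 1.289

d' = 1.29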